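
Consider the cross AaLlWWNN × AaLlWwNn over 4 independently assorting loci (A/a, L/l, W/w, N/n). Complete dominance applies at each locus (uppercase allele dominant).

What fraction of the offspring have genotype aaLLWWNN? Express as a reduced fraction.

P(aaLLWWNN) = 1/64

AaLlWWNN gametes: ALWN×4, AlWN×4, aLWN×4, alWN×4
AaLlWwNn gametes: ALWN×1, ALWn×1, ALwN×1, ALwn×1, AlWN×1, AlWn×1, AlwN×1, Alwn×1, aLWN×1, aLWn×1, aLwN×1, aLwn×1, alWN×1, alWn×1, alwN×1, alwn×1
AaLlWWNN×AaLlWwNn grid (16·16=256): AALLWWNN=4 AALLWWNn=4 AALLWwNN=4 AALLWwNn=4 AALlWWNN=8 AALlWWNn=8 AALlWwNN=8 AALlWwNn=8 AAllWWNN=4 AAllWWNn=4 AAllWwNN=4 AAllWwNn=4 AaLLWWNN=8 AaLLWWNn=8 AaLLWwNN=8 AaLLWwNn=8 AaLlWWNN=16 AaLlWWNn=16 AaLlWwNN=16 AaLlWwNn=16 AallWWNN=8 AallWWNn=8 AallWwNN=8 AallWwNn=8 aaLLWWNN=4 aaLLWWNn=4 aaLLWwNN=4 aaLLWwNn=4 aaLlWWNN=8 aaLlWWNn=8 aaLlWwNN=8 aaLlWwNn=8 aallWWNN=4 aallWWNn=4 aallWwNN=4 aallWwNn=4
aaLLWWNN hits 4/256; gcd=4; 4÷4/256÷4 = 1/64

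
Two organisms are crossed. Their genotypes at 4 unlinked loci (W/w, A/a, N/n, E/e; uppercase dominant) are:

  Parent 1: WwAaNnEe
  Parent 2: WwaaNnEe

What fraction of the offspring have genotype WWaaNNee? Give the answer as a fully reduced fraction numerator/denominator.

WwAaNnEe gametes: WANE×1, WANe×1, WAnE×1, WAne×1, WaNE×1, WaNe×1, WanE×1, Wane×1, wANE×1, wANe×1, wAnE×1, wAne×1, waNE×1, waNe×1, wanE×1, wane×1
WwaaNnEe gametes: WaNE×2, WaNe×2, WanE×2, Wane×2, waNE×2, waNe×2, wanE×2, wane×2
WwAaNnEe×WwaaNnEe grid (16·16=256): WWAaNNEE=2 WWAaNNEe=4 WWAaNNee=2 WWAaNnEE=4 WWAaNnEe=8 WWAaNnee=4 WWAannEE=2 WWAannEe=4 WWAannee=2 WWaaNNEE=2 WWaaNNEe=4 WWaaNNee=2 WWaaNnEE=4 WWaaNnEe=8 WWaaNnee=4 WWaannEE=2 WWaannEe=4 WWaannee=2 WwAaNNEE=4 WwAaNNEe=8 WwAaNNee=4 WwAaNnEE=8 WwAaNnEe=16 WwAaNnee=8 WwAannEE=4 WwAannEe=8 WwAannee=4 WwaaNNEE=4 WwaaNNEe=8 WwaaNNee=4 WwaaNnEE=8 WwaaNnEe=16 WwaaNnee=8 WwaannEE=4 WwaannEe=8 Wwaannee=4 wwAaNNEE=2 wwAaNNEe=4 wwAaNNee=2 wwAaNnEE=4 wwAaNnEe=8 wwAaNnee=4 wwAannEE=2 wwAannEe=4 wwAannee=2 wwaaNNEE=2 wwaaNNEe=4 wwaaNNee=2 wwaaNnEE=4 wwaaNnEe=8 wwaaNnee=4 wwaannEE=2 wwaannEe=4 wwaannee=2
WWaaNNee hits 2/256; gcd=2; 2÷2/256÷2 = 1/128

P(WWaaNNee) = 1/128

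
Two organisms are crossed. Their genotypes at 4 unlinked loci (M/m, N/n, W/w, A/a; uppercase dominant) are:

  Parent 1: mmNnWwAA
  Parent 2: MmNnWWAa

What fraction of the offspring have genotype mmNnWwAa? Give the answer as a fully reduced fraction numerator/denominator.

mmNnWwAA gametes: mNWA×4, mNwA×4, mnWA×4, mnwA×4
MmNnWWAa gametes: MNWA×2, MNWa×2, MnWA×2, MnWa×2, mNWA×2, mNWa×2, mnWA×2, mnWa×2
mmNnWwAA×MmNnWWAa grid (16·16=256): MmNNWWAA=8 MmNNWWAa=8 MmNNWwAA=8 MmNNWwAa=8 MmNnWWAA=16 MmNnWWAa=16 MmNnWwAA=16 MmNnWwAa=16 MmnnWWAA=8 MmnnWWAa=8 MmnnWwAA=8 MmnnWwAa=8 mmNNWWAA=8 mmNNWWAa=8 mmNNWwAA=8 mmNNWwAa=8 mmNnWWAA=16 mmNnWWAa=16 mmNnWwAA=16 mmNnWwAa=16 mmnnWWAA=8 mmnnWWAa=8 mmnnWwAA=8 mmnnWwAa=8
mmNnWwAa hits 16/256; gcd=16; 16÷16/256÷16 = 1/16

P(mmNnWwAa) = 1/16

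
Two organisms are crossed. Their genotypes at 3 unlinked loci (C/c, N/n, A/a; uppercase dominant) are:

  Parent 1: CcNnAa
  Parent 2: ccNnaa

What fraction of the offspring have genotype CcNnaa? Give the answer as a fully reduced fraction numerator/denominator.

CcNnAa gametes: CNA×1, CNa×1, CnA×1, Cna×1, cNA×1, cNa×1, cnA×1, cna×1
ccNnaa gametes: cNa×4, cna×4
CcNnAa×ccNnaa grid (8·8=64): CcNNAa=4 CcNNaa=4 CcNnAa=8 CcNnaa=8 CcnnAa=4 Ccnnaa=4 ccNNAa=4 ccNNaa=4 ccNnAa=8 ccNnaa=8 ccnnAa=4 ccnnaa=4
CcNnaa hits 8/64; gcd=8; 8÷8/64÷8 = 1/8

P(CcNnaa) = 1/8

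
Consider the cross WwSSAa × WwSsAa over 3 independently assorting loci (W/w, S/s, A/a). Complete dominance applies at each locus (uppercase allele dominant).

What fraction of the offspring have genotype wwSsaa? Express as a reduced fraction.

P(wwSsaa) = 1/32

WwSSAa gametes: WSA×2, WSa×2, wSA×2, wSa×2
WwSsAa gametes: WSA×1, WSa×1, WsA×1, Wsa×1, wSA×1, wSa×1, wsA×1, wsa×1
WwSSAa×WwSsAa grid (8·8=64): WWSSAA=2 WWSSAa=4 WWSSaa=2 WWSsAA=2 WWSsAa=4 WWSsaa=2 WwSSAA=4 WwSSAa=8 WwSSaa=4 WwSsAA=4 WwSsAa=8 WwSsaa=4 wwSSAA=2 wwSSAa=4 wwSSaa=2 wwSsAA=2 wwSsAa=4 wwSsaa=2
wwSsaa hits 2/64; gcd=2; 2÷2/64÷2 = 1/32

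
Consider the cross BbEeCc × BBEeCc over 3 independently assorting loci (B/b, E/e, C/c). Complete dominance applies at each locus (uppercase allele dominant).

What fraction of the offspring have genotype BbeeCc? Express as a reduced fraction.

P(BbeeCc) = 1/16

BbEeCc gametes: BEC×1, BEc×1, BeC×1, Bec×1, bEC×1, bEc×1, beC×1, bec×1
BBEeCc gametes: BEC×2, BEc×2, BeC×2, Bec×2
BbEeCc×BBEeCc grid (8·8=64): BBEECC=2 BBEECc=4 BBEEcc=2 BBEeCC=4 BBEeCc=8 BBEecc=4 BBeeCC=2 BBeeCc=4 BBeecc=2 BbEECC=2 BbEECc=4 BbEEcc=2 BbEeCC=4 BbEeCc=8 BbEecc=4 BbeeCC=2 BbeeCc=4 Bbeecc=2
BbeeCc hits 4/64; gcd=4; 4÷4/64÷4 = 1/16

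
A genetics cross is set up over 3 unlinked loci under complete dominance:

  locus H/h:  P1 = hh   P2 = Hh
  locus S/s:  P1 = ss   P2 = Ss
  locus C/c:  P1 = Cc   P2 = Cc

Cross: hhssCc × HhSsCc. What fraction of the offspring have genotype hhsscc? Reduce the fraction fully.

hhssCc gametes: hsC×4, hsc×4
HhSsCc gametes: HSC×1, HSc×1, HsC×1, Hsc×1, hSC×1, hSc×1, hsC×1, hsc×1
hhssCc×HhSsCc grid (8·8=64): HhSsCC=4 HhSsCc=8 HhSscc=4 HhssCC=4 HhssCc=8 Hhsscc=4 hhSsCC=4 hhSsCc=8 hhSscc=4 hhssCC=4 hhssCc=8 hhsscc=4
hhsscc hits 4/64; gcd=4; 4÷4/64÷4 = 1/16

P(hhsscc) = 1/16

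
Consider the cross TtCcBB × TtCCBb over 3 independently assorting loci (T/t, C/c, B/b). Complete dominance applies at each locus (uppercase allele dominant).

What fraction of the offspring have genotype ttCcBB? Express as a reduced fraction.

P(ttCcBB) = 1/16

TtCcBB gametes: TCB×2, TcB×2, tCB×2, tcB×2
TtCCBb gametes: TCB×2, TCb×2, tCB×2, tCb×2
TtCcBB×TtCCBb grid (8·8=64): TTCCBB=4 TTCCBb=4 TTCcBB=4 TTCcBb=4 TtCCBB=8 TtCCBb=8 TtCcBB=8 TtCcBb=8 ttCCBB=4 ttCCBb=4 ttCcBB=4 ttCcBb=4
ttCcBB hits 4/64; gcd=4; 4÷4/64÷4 = 1/16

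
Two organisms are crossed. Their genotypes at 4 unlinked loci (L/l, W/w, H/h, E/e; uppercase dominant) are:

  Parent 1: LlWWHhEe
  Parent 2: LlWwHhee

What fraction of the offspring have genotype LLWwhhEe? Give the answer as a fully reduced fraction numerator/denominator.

LlWWHhEe gametes: LWHE×2, LWHe×2, LWhE×2, LWhe×2, lWHE×2, lWHe×2, lWhE×2, lWhe×2
LlWwHhee gametes: LWHe×2, LWhe×2, LwHe×2, Lwhe×2, lWHe×2, lWhe×2, lwHe×2, lwhe×2
LlWWHhEe×LlWwHhee grid (16·16=256): LLWWHHEe=4 LLWWHHee=4 LLWWHhEe=8 LLWWHhee=8 LLWWhhEe=4 LLWWhhee=4 LLWwHHEe=4 LLWwHHee=4 LLWwHhEe=8 LLWwHhee=8 LLWwhhEe=4 LLWwhhee=4 LlWWHHEe=8 LlWWHHee=8 LlWWHhEe=16 LlWWHhee=16 LlWWhhEe=8 LlWWhhee=8 LlWwHHEe=8 LlWwHHee=8 LlWwHhEe=16 LlWwHhee=16 LlWwhhEe=8 LlWwhhee=8 llWWHHEe=4 llWWHHee=4 llWWHhEe=8 llWWHhee=8 llWWhhEe=4 llWWhhee=4 llWwHHEe=4 llWwHHee=4 llWwHhEe=8 llWwHhee=8 llWwhhEe=4 llWwhhee=4
LLWwhhEe hits 4/256; gcd=4; 4÷4/256÷4 = 1/64

P(LLWwhhEe) = 1/64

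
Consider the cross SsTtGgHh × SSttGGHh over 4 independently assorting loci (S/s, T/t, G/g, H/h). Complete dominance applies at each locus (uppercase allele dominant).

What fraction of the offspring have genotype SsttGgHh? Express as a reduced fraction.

P(SsttGgHh) = 1/16

SsTtGgHh gametes: STGH×1, STGh×1, STgH×1, STgh×1, StGH×1, StGh×1, StgH×1, Stgh×1, sTGH×1, sTGh×1, sTgH×1, sTgh×1, stGH×1, stGh×1, stgH×1, stgh×1
SSttGGHh gametes: StGH×8, StGh×8
SsTtGgHh×SSttGGHh grid (16·16=256): SSTtGGHH=8 SSTtGGHh=16 SSTtGGhh=8 SSTtGgHH=8 SSTtGgHh=16 SSTtGghh=8 SSttGGHH=8 SSttGGHh=16 SSttGGhh=8 SSttGgHH=8 SSttGgHh=16 SSttGghh=8 SsTtGGHH=8 SsTtGGHh=16 SsTtGGhh=8 SsTtGgHH=8 SsTtGgHh=16 SsTtGghh=8 SsttGGHH=8 SsttGGHh=16 SsttGGhh=8 SsttGgHH=8 SsttGgHh=16 SsttGghh=8
SsttGgHh hits 16/256; gcd=16; 16÷16/256÷16 = 1/16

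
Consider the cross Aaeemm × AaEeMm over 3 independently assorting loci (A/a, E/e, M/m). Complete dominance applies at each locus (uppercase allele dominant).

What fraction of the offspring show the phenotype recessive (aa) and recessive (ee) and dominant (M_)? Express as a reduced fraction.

P(aa ee M_) = 1/16

Aaeemm gametes: Aem×4, aem×4
AaEeMm gametes: AEM×1, AEm×1, AeM×1, Aem×1, aEM×1, aEm×1, aeM×1, aem×1
Aaeemm×AaEeMm grid (8·8=64): AAEeMm=4 AAEemm=4 AAeeMm=4 AAeemm=4 AaEeMm=8 AaEemm=8 AaeeMm=8 Aaeemm=8 aaEeMm=4 aaEemm=4 aaeeMm=4 aaeemm=4
aa ee M_ hits 4/64; gcd=4; 4÷4/64÷4 = 1/16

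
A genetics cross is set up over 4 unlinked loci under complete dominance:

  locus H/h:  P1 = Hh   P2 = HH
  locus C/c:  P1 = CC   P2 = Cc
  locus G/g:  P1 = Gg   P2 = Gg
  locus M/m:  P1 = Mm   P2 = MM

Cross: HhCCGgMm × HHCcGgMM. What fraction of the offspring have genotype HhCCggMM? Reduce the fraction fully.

HhCCGgMm gametes: HCGM×2, HCGm×2, HCgM×2, HCgm×2, hCGM×2, hCGm×2, hCgM×2, hCgm×2
HHCcGgMM gametes: HCGM×4, HCgM×4, HcGM×4, HcgM×4
HhCCGgMm×HHCcGgMM grid (16·16=256): HHCCGGMM=8 HHCCGGMm=8 HHCCGgMM=16 HHCCGgMm=16 HHCCggMM=8 HHCCggMm=8 HHCcGGMM=8 HHCcGGMm=8 HHCcGgMM=16 HHCcGgMm=16 HHCcggMM=8 HHCcggMm=8 HhCCGGMM=8 HhCCGGMm=8 HhCCGgMM=16 HhCCGgMm=16 HhCCggMM=8 HhCCggMm=8 HhCcGGMM=8 HhCcGGMm=8 HhCcGgMM=16 HhCcGgMm=16 HhCcggMM=8 HhCcggMm=8
HhCCggMM hits 8/256; gcd=8; 8÷8/256÷8 = 1/32

P(HhCCggMM) = 1/32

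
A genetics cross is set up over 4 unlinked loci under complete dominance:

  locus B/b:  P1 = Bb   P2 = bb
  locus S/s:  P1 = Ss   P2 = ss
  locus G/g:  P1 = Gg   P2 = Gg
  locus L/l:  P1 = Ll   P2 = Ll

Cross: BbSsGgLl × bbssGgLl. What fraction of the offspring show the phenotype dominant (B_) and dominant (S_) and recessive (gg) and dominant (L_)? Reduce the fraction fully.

P(B_ S_ gg L_) = 3/64

BbSsGgLl gametes: BSGL×1, BSGl×1, BSgL×1, BSgl×1, BsGL×1, BsGl×1, BsgL×1, Bsgl×1, bSGL×1, bSGl×1, bSgL×1, bSgl×1, bsGL×1, bsGl×1, bsgL×1, bsgl×1
bbssGgLl gametes: bsGL×4, bsGl×4, bsgL×4, bsgl×4
BbSsGgLl×bbssGgLl grid (16·16=256): BbSsGGLL=4 BbSsGGLl=8 BbSsGGll=4 BbSsGgLL=8 BbSsGgLl=16 BbSsGgll=8 BbSsggLL=4 BbSsggLl=8 BbSsggll=4 BbssGGLL=4 BbssGGLl=8 BbssGGll=4 BbssGgLL=8 BbssGgLl=16 BbssGgll=8 BbssggLL=4 BbssggLl=8 Bbssggll=4 bbSsGGLL=4 bbSsGGLl=8 bbSsGGll=4 bbSsGgLL=8 bbSsGgLl=16 bbSsGgll=8 bbSsggLL=4 bbSsggLl=8 bbSsggll=4 bbssGGLL=4 bbssGGLl=8 bbssGGll=4 bbssGgLL=8 bbssGgLl=16 bbssGgll=8 bbssggLL=4 bbssggLl=8 bbssggll=4
B_ S_ gg L_ hits 12/256; gcd=4; 12÷4/256÷4 = 3/64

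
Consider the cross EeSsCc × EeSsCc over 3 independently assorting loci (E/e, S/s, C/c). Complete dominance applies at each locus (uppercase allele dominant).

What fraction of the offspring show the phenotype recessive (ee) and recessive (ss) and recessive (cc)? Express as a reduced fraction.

P(ee ss cc) = 1/64

EeSsCc gametes: ESC×1, ESc×1, EsC×1, Esc×1, eSC×1, eSc×1, esC×1, esc×1
EeSsCc gametes: ESC×1, ESc×1, EsC×1, Esc×1, eSC×1, eSc×1, esC×1, esc×1
EeSsCc×EeSsCc grid (8·8=64): EESSCC=1 EESSCc=2 EESScc=1 EESsCC=2 EESsCc=4 EESscc=2 EEssCC=1 EEssCc=2 EEsscc=1 EeSSCC=2 EeSSCc=4 EeSScc=2 EeSsCC=4 EeSsCc=8 EeSscc=4 EessCC=2 EessCc=4 Eesscc=2 eeSSCC=1 eeSSCc=2 eeSScc=1 eeSsCC=2 eeSsCc=4 eeSscc=2 eessCC=1 eessCc=2 eesscc=1
ee ss cc hits 1/64; gcd=1; 1÷1/64÷1 = 1/64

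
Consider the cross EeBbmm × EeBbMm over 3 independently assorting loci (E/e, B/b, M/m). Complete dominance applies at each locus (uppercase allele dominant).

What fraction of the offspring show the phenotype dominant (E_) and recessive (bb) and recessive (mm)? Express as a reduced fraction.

EeBbmm gametes: EBm×2, Ebm×2, eBm×2, ebm×2
EeBbMm gametes: EBM×1, EBm×1, EbM×1, Ebm×1, eBM×1, eBm×1, ebM×1, ebm×1
EeBbmm×EeBbMm grid (8·8=64): EEBBMm=2 EEBBmm=2 EEBbMm=4 EEBbmm=4 EEbbMm=2 EEbbmm=2 EeBBMm=4 EeBBmm=4 EeBbMm=8 EeBbmm=8 EebbMm=4 Eebbmm=4 eeBBMm=2 eeBBmm=2 eeBbMm=4 eeBbmm=4 eebbMm=2 eebbmm=2
E_ bb mm hits 6/64; gcd=2; 6÷2/64÷2 = 3/32

P(E_ bb mm) = 3/32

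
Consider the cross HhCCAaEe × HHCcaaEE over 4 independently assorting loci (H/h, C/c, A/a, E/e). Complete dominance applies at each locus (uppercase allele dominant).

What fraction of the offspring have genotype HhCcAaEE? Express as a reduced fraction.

P(HhCcAaEE) = 1/16

HhCCAaEe gametes: HCAE×2, HCAe×2, HCaE×2, HCae×2, hCAE×2, hCAe×2, hCaE×2, hCae×2
HHCcaaEE gametes: HCaE×8, HcaE×8
HhCCAaEe×HHCcaaEE grid (16·16=256): HHCCAaEE=16 HHCCAaEe=16 HHCCaaEE=16 HHCCaaEe=16 HHCcAaEE=16 HHCcAaEe=16 HHCcaaEE=16 HHCcaaEe=16 HhCCAaEE=16 HhCCAaEe=16 HhCCaaEE=16 HhCCaaEe=16 HhCcAaEE=16 HhCcAaEe=16 HhCcaaEE=16 HhCcaaEe=16
HhCcAaEE hits 16/256; gcd=16; 16÷16/256÷16 = 1/16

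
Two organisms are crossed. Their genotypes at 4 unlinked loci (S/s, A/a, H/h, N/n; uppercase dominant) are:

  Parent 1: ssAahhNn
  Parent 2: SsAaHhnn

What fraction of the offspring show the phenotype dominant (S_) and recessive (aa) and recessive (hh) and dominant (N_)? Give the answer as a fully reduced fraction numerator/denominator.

P(S_ aa hh N_) = 1/32

ssAahhNn gametes: sAhN×4, sAhn×4, sahN×4, sahn×4
SsAaHhnn gametes: SAHn×2, SAhn×2, SaHn×2, Sahn×2, sAHn×2, sAhn×2, saHn×2, sahn×2
ssAahhNn×SsAaHhnn grid (16·16=256): SsAAHhNn=8 SsAAHhnn=8 SsAAhhNn=8 SsAAhhnn=8 SsAaHhNn=16 SsAaHhnn=16 SsAahhNn=16 SsAahhnn=16 SsaaHhNn=8 SsaaHhnn=8 SsaahhNn=8 Ssaahhnn=8 ssAAHhNn=8 ssAAHhnn=8 ssAAhhNn=8 ssAAhhnn=8 ssAaHhNn=16 ssAaHhnn=16 ssAahhNn=16 ssAahhnn=16 ssaaHhNn=8 ssaaHhnn=8 ssaahhNn=8 ssaahhnn=8
S_ aa hh N_ hits 8/256; gcd=8; 8÷8/256÷8 = 1/32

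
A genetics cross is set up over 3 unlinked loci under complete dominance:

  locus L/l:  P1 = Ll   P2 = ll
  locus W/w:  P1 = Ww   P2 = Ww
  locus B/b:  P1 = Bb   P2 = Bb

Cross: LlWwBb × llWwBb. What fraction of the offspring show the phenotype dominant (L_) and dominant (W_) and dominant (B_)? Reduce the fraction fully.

LlWwBb gametes: LWB×1, LWb×1, LwB×1, Lwb×1, lWB×1, lWb×1, lwB×1, lwb×1
llWwBb gametes: lWB×2, lWb×2, lwB×2, lwb×2
LlWwBb×llWwBb grid (8·8=64): LlWWBB=2 LlWWBb=4 LlWWbb=2 LlWwBB=4 LlWwBb=8 LlWwbb=4 LlwwBB=2 LlwwBb=4 Llwwbb=2 llWWBB=2 llWWBb=4 llWWbb=2 llWwBB=4 llWwBb=8 llWwbb=4 llwwBB=2 llwwBb=4 llwwbb=2
L_ W_ B_ hits 18/64; gcd=2; 18÷2/64÷2 = 9/32

P(L_ W_ B_) = 9/32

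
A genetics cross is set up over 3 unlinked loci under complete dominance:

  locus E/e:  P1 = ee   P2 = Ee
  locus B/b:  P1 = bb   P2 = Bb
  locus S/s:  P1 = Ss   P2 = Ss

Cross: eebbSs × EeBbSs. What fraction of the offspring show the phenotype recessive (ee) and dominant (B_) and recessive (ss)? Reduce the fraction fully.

P(ee B_ ss) = 1/16

eebbSs gametes: ebS×4, ebs×4
EeBbSs gametes: EBS×1, EBs×1, EbS×1, Ebs×1, eBS×1, eBs×1, ebS×1, ebs×1
eebbSs×EeBbSs grid (8·8=64): EeBbSS=4 EeBbSs=8 EeBbss=4 EebbSS=4 EebbSs=8 Eebbss=4 eeBbSS=4 eeBbSs=8 eeBbss=4 eebbSS=4 eebbSs=8 eebbss=4
ee B_ ss hits 4/64; gcd=4; 4÷4/64÷4 = 1/16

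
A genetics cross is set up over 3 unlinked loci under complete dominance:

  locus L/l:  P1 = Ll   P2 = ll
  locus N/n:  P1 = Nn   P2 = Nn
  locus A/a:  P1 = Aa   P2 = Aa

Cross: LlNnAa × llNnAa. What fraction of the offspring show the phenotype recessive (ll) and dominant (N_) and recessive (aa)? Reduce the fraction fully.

LlNnAa gametes: LNA×1, LNa×1, LnA×1, Lna×1, lNA×1, lNa×1, lnA×1, lna×1
llNnAa gametes: lNA×2, lNa×2, lnA×2, lna×2
LlNnAa×llNnAa grid (8·8=64): LlNNAA=2 LlNNAa=4 LlNNaa=2 LlNnAA=4 LlNnAa=8 LlNnaa=4 LlnnAA=2 LlnnAa=4 Llnnaa=2 llNNAA=2 llNNAa=4 llNNaa=2 llNnAA=4 llNnAa=8 llNnaa=4 llnnAA=2 llnnAa=4 llnnaa=2
ll N_ aa hits 6/64; gcd=2; 6÷2/64÷2 = 3/32

P(ll N_ aa) = 3/32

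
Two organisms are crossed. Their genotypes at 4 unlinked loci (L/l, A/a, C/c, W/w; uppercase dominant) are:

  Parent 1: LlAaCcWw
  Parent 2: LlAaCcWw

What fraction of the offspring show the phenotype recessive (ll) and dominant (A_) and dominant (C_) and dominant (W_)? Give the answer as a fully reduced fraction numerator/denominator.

P(ll A_ C_ W_) = 27/256

LlAaCcWw gametes: LACW×1, LACw×1, LAcW×1, LAcw×1, LaCW×1, LaCw×1, LacW×1, Lacw×1, lACW×1, lACw×1, lAcW×1, lAcw×1, laCW×1, laCw×1, lacW×1, lacw×1
LlAaCcWw gametes: LACW×1, LACw×1, LAcW×1, LAcw×1, LaCW×1, LaCw×1, LacW×1, Lacw×1, lACW×1, lACw×1, lAcW×1, lAcw×1, laCW×1, laCw×1, lacW×1, lacw×1
LlAaCcWw×LlAaCcWw grid (16·16=256): LLAACCWW=1 LLAACCWw=2 LLAACCww=1 LLAACcWW=2 LLAACcWw=4 LLAACcww=2 LLAAccWW=1 LLAAccWw=2 LLAAccww=1 LLAaCCWW=2 LLAaCCWw=4 LLAaCCww=2 LLAaCcWW=4 LLAaCcWw=8 LLAaCcww=4 LLAaccWW=2 LLAaccWw=4 LLAaccww=2 LLaaCCWW=1 LLaaCCWw=2 LLaaCCww=1 LLaaCcWW=2 LLaaCcWw=4 LLaaCcww=2 LLaaccWW=1 LLaaccWw=2 LLaaccww=1 LlAACCWW=2 LlAACCWw=4 LlAACCww=2 LlAACcWW=4 LlAACcWw=8 LlAACcww=4 LlAAccWW=2 LlAAccWw=4 LlAAccww=2 LlAaCCWW=4 LlAaCCWw=8 LlAaCCww=4 LlAaCcWW=8 LlAaCcWw=16 LlAaCcww=8 LlAaccWW=4 LlAaccWw=8 LlAaccww=4 LlaaCCWW=2 LlaaCCWw=4 LlaaCCww=2 LlaaCcWW=4 LlaaCcWw=8 LlaaCcww=4 LlaaccWW=2 LlaaccWw=4 Llaaccww=2 llAACCWW=1 llAACCWw=2 llAACCww=1 llAACcWW=2 llAACcWw=4 llAACcww=2 llAAccWW=1 llAAccWw=2 llAAccww=1 llAaCCWW=2 llAaCCWw=4 llAaCCww=2 llAaCcWW=4 llAaCcWw=8 llAaCcww=4 llAaccWW=2 llAaccWw=4 llAaccww=2 llaaCCWW=1 llaaCCWw=2 llaaCCww=1 llaaCcWW=2 llaaCcWw=4 llaaCcww=2 llaaccWW=1 llaaccWw=2 llaaccww=1
ll A_ C_ W_ hits 27/256; gcd=1; 27÷1/256÷1 = 27/256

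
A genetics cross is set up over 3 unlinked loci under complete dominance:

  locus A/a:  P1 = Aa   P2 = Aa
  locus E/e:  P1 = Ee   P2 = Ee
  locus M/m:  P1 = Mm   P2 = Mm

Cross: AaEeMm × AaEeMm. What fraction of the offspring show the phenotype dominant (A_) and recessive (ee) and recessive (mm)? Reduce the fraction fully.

AaEeMm gametes: AEM×1, AEm×1, AeM×1, Aem×1, aEM×1, aEm×1, aeM×1, aem×1
AaEeMm gametes: AEM×1, AEm×1, AeM×1, Aem×1, aEM×1, aEm×1, aeM×1, aem×1
AaEeMm×AaEeMm grid (8·8=64): AAEEMM=1 AAEEMm=2 AAEEmm=1 AAEeMM=2 AAEeMm=4 AAEemm=2 AAeeMM=1 AAeeMm=2 AAeemm=1 AaEEMM=2 AaEEMm=4 AaEEmm=2 AaEeMM=4 AaEeMm=8 AaEemm=4 AaeeMM=2 AaeeMm=4 Aaeemm=2 aaEEMM=1 aaEEMm=2 aaEEmm=1 aaEeMM=2 aaEeMm=4 aaEemm=2 aaeeMM=1 aaeeMm=2 aaeemm=1
A_ ee mm hits 3/64; gcd=1; 3÷1/64÷1 = 3/64

P(A_ ee mm) = 3/64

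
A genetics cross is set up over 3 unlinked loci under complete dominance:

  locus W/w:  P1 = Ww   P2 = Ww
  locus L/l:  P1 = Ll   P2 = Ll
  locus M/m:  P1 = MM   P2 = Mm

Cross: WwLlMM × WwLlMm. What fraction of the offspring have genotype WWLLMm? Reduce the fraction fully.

WwLlMM gametes: WLM×2, WlM×2, wLM×2, wlM×2
WwLlMm gametes: WLM×1, WLm×1, WlM×1, Wlm×1, wLM×1, wLm×1, wlM×1, wlm×1
WwLlMM×WwLlMm grid (8·8=64): WWLLMM=2 WWLLMm=2 WWLlMM=4 WWLlMm=4 WWllMM=2 WWllMm=2 WwLLMM=4 WwLLMm=4 WwLlMM=8 WwLlMm=8 WwllMM=4 WwllMm=4 wwLLMM=2 wwLLMm=2 wwLlMM=4 wwLlMm=4 wwllMM=2 wwllMm=2
WWLLMm hits 2/64; gcd=2; 2÷2/64÷2 = 1/32

P(WWLLMm) = 1/32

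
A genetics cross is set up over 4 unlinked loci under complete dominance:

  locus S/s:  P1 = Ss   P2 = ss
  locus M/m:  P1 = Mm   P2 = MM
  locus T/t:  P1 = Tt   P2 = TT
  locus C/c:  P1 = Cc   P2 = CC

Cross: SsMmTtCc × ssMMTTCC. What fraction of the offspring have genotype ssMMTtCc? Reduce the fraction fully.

SsMmTtCc gametes: SMTC×1, SMTc×1, SMtC×1, SMtc×1, SmTC×1, SmTc×1, SmtC×1, Smtc×1, sMTC×1, sMTc×1, sMtC×1, sMtc×1, smTC×1, smTc×1, smtC×1, smtc×1
ssMMTTCC gametes: sMTC×16
SsMmTtCc×ssMMTTCC grid (16·16=256): SsMMTTCC=16 SsMMTTCc=16 SsMMTtCC=16 SsMMTtCc=16 SsMmTTCC=16 SsMmTTCc=16 SsMmTtCC=16 SsMmTtCc=16 ssMMTTCC=16 ssMMTTCc=16 ssMMTtCC=16 ssMMTtCc=16 ssMmTTCC=16 ssMmTTCc=16 ssMmTtCC=16 ssMmTtCc=16
ssMMTtCc hits 16/256; gcd=16; 16÷16/256÷16 = 1/16

P(ssMMTtCc) = 1/16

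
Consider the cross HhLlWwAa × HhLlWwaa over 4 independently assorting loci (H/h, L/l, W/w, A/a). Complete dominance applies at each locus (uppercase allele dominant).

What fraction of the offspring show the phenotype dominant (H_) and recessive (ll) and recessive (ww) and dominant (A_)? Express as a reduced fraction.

P(H_ ll ww A_) = 3/128

HhLlWwAa gametes: HLWA×1, HLWa×1, HLwA×1, HLwa×1, HlWA×1, HlWa×1, HlwA×1, Hlwa×1, hLWA×1, hLWa×1, hLwA×1, hLwa×1, hlWA×1, hlWa×1, hlwA×1, hlwa×1
HhLlWwaa gametes: HLWa×2, HLwa×2, HlWa×2, Hlwa×2, hLWa×2, hLwa×2, hlWa×2, hlwa×2
HhLlWwAa×HhLlWwaa grid (16·16=256): HHLLWWAa=2 HHLLWWaa=2 HHLLWwAa=4 HHLLWwaa=4 HHLLwwAa=2 HHLLwwaa=2 HHLlWWAa=4 HHLlWWaa=4 HHLlWwAa=8 HHLlWwaa=8 HHLlwwAa=4 HHLlwwaa=4 HHllWWAa=2 HHllWWaa=2 HHllWwAa=4 HHllWwaa=4 HHllwwAa=2 HHllwwaa=2 HhLLWWAa=4 HhLLWWaa=4 HhLLWwAa=8 HhLLWwaa=8 HhLLwwAa=4 HhLLwwaa=4 HhLlWWAa=8 HhLlWWaa=8 HhLlWwAa=16 HhLlWwaa=16 HhLlwwAa=8 HhLlwwaa=8 HhllWWAa=4 HhllWWaa=4 HhllWwAa=8 HhllWwaa=8 HhllwwAa=4 Hhllwwaa=4 hhLLWWAa=2 hhLLWWaa=2 hhLLWwAa=4 hhLLWwaa=4 hhLLwwAa=2 hhLLwwaa=2 hhLlWWAa=4 hhLlWWaa=4 hhLlWwAa=8 hhLlWwaa=8 hhLlwwAa=4 hhLlwwaa=4 hhllWWAa=2 hhllWWaa=2 hhllWwAa=4 hhllWwaa=4 hhllwwAa=2 hhllwwaa=2
H_ ll ww A_ hits 6/256; gcd=2; 6÷2/256÷2 = 3/128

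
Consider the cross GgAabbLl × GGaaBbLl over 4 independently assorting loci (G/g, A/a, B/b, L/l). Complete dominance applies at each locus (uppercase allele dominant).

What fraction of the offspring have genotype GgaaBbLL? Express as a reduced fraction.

P(GgaaBbLL) = 1/32

GgAabbLl gametes: GAbL×2, GAbl×2, GabL×2, Gabl×2, gAbL×2, gAbl×2, gabL×2, gabl×2
GGaaBbLl gametes: GaBL×4, GaBl×4, GabL×4, Gabl×4
GgAabbLl×GGaaBbLl grid (16·16=256): GGAaBbLL=8 GGAaBbLl=16 GGAaBbll=8 GGAabbLL=8 GGAabbLl=16 GGAabbll=8 GGaaBbLL=8 GGaaBbLl=16 GGaaBbll=8 GGaabbLL=8 GGaabbLl=16 GGaabbll=8 GgAaBbLL=8 GgAaBbLl=16 GgAaBbll=8 GgAabbLL=8 GgAabbLl=16 GgAabbll=8 GgaaBbLL=8 GgaaBbLl=16 GgaaBbll=8 GgaabbLL=8 GgaabbLl=16 Ggaabbll=8
GgaaBbLL hits 8/256; gcd=8; 8÷8/256÷8 = 1/32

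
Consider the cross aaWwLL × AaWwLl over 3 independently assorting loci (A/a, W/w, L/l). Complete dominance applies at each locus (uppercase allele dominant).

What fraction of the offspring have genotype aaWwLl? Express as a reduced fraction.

aaWwLL gametes: aWL×4, awL×4
AaWwLl gametes: AWL×1, AWl×1, AwL×1, Awl×1, aWL×1, aWl×1, awL×1, awl×1
aaWwLL×AaWwLl grid (8·8=64): AaWWLL=4 AaWWLl=4 AaWwLL=8 AaWwLl=8 AawwLL=4 AawwLl=4 aaWWLL=4 aaWWLl=4 aaWwLL=8 aaWwLl=8 aawwLL=4 aawwLl=4
aaWwLl hits 8/64; gcd=8; 8÷8/64÷8 = 1/8

P(aaWwLl) = 1/8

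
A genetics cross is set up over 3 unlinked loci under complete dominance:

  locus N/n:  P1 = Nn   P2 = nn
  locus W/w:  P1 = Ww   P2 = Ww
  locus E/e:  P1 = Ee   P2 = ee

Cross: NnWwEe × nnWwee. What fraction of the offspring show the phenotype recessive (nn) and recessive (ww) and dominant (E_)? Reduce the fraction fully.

P(nn ww E_) = 1/16

NnWwEe gametes: NWE×1, NWe×1, NwE×1, Nwe×1, nWE×1, nWe×1, nwE×1, nwe×1
nnWwee gametes: nWe×4, nwe×4
NnWwEe×nnWwee grid (8·8=64): NnWWEe=4 NnWWee=4 NnWwEe=8 NnWwee=8 NnwwEe=4 Nnwwee=4 nnWWEe=4 nnWWee=4 nnWwEe=8 nnWwee=8 nnwwEe=4 nnwwee=4
nn ww E_ hits 4/64; gcd=4; 4÷4/64÷4 = 1/16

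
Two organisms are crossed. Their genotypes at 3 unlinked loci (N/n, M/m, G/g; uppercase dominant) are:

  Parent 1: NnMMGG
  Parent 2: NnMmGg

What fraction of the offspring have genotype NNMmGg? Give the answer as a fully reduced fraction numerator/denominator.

P(NNMmGg) = 1/16

NnMMGG gametes: NMG×4, nMG×4
NnMmGg gametes: NMG×1, NMg×1, NmG×1, Nmg×1, nMG×1, nMg×1, nmG×1, nmg×1
NnMMGG×NnMmGg grid (8·8=64): NNMMGG=4 NNMMGg=4 NNMmGG=4 NNMmGg=4 NnMMGG=8 NnMMGg=8 NnMmGG=8 NnMmGg=8 nnMMGG=4 nnMMGg=4 nnMmGG=4 nnMmGg=4
NNMmGg hits 4/64; gcd=4; 4÷4/64÷4 = 1/16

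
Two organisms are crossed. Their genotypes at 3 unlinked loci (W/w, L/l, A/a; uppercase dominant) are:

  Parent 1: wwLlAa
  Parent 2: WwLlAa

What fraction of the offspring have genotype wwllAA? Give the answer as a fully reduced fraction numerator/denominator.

wwLlAa gametes: wLA×2, wLa×2, wlA×2, wla×2
WwLlAa gametes: WLA×1, WLa×1, WlA×1, Wla×1, wLA×1, wLa×1, wlA×1, wla×1
wwLlAa×WwLlAa grid (8·8=64): WwLLAA=2 WwLLAa=4 WwLLaa=2 WwLlAA=4 WwLlAa=8 WwLlaa=4 WwllAA=2 WwllAa=4 Wwllaa=2 wwLLAA=2 wwLLAa=4 wwLLaa=2 wwLlAA=4 wwLlAa=8 wwLlaa=4 wwllAA=2 wwllAa=4 wwllaa=2
wwllAA hits 2/64; gcd=2; 2÷2/64÷2 = 1/32

P(wwllAA) = 1/32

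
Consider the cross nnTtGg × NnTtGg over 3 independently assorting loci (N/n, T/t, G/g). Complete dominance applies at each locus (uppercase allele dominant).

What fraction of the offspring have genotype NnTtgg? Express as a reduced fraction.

P(NnTtgg) = 1/16

nnTtGg gametes: nTG×2, nTg×2, ntG×2, ntg×2
NnTtGg gametes: NTG×1, NTg×1, NtG×1, Ntg×1, nTG×1, nTg×1, ntG×1, ntg×1
nnTtGg×NnTtGg grid (8·8=64): NnTTGG=2 NnTTGg=4 NnTTgg=2 NnTtGG=4 NnTtGg=8 NnTtgg=4 NnttGG=2 NnttGg=4 Nnttgg=2 nnTTGG=2 nnTTGg=4 nnTTgg=2 nnTtGG=4 nnTtGg=8 nnTtgg=4 nnttGG=2 nnttGg=4 nnttgg=2
NnTtgg hits 4/64; gcd=4; 4÷4/64÷4 = 1/16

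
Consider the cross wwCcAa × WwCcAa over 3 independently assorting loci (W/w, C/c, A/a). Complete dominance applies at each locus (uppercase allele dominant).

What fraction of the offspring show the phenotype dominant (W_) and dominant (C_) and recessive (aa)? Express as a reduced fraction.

wwCcAa gametes: wCA×2, wCa×2, wcA×2, wca×2
WwCcAa gametes: WCA×1, WCa×1, WcA×1, Wca×1, wCA×1, wCa×1, wcA×1, wca×1
wwCcAa×WwCcAa grid (8·8=64): WwCCAA=2 WwCCAa=4 WwCCaa=2 WwCcAA=4 WwCcAa=8 WwCcaa=4 WwccAA=2 WwccAa=4 Wwccaa=2 wwCCAA=2 wwCCAa=4 wwCCaa=2 wwCcAA=4 wwCcAa=8 wwCcaa=4 wwccAA=2 wwccAa=4 wwccaa=2
W_ C_ aa hits 6/64; gcd=2; 6÷2/64÷2 = 3/32

P(W_ C_ aa) = 3/32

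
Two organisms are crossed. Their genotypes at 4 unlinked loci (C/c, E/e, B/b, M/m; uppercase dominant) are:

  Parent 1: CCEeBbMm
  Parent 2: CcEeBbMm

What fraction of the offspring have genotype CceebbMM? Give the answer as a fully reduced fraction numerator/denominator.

CCEeBbMm gametes: CEBM×2, CEBm×2, CEbM×2, CEbm×2, CeBM×2, CeBm×2, CebM×2, Cebm×2
CcEeBbMm gametes: CEBM×1, CEBm×1, CEbM×1, CEbm×1, CeBM×1, CeBm×1, CebM×1, Cebm×1, cEBM×1, cEBm×1, cEbM×1, cEbm×1, ceBM×1, ceBm×1, cebM×1, cebm×1
CCEeBbMm×CcEeBbMm grid (16·16=256): CCEEBBMM=2 CCEEBBMm=4 CCEEBBmm=2 CCEEBbMM=4 CCEEBbMm=8 CCEEBbmm=4 CCEEbbMM=2 CCEEbbMm=4 CCEEbbmm=2 CCEeBBMM=4 CCEeBBMm=8 CCEeBBmm=4 CCEeBbMM=8 CCEeBbMm=16 CCEeBbmm=8 CCEebbMM=4 CCEebbMm=8 CCEebbmm=4 CCeeBBMM=2 CCeeBBMm=4 CCeeBBmm=2 CCeeBbMM=4 CCeeBbMm=8 CCeeBbmm=4 CCeebbMM=2 CCeebbMm=4 CCeebbmm=2 CcEEBBMM=2 CcEEBBMm=4 CcEEBBmm=2 CcEEBbMM=4 CcEEBbMm=8 CcEEBbmm=4 CcEEbbMM=2 CcEEbbMm=4 CcEEbbmm=2 CcEeBBMM=4 CcEeBBMm=8 CcEeBBmm=4 CcEeBbMM=8 CcEeBbMm=16 CcEeBbmm=8 CcEebbMM=4 CcEebbMm=8 CcEebbmm=4 CceeBBMM=2 CceeBBMm=4 CceeBBmm=2 CceeBbMM=4 CceeBbMm=8 CceeBbmm=4 CceebbMM=2 CceebbMm=4 Cceebbmm=2
CceebbMM hits 2/256; gcd=2; 2÷2/256÷2 = 1/128

P(CceebbMM) = 1/128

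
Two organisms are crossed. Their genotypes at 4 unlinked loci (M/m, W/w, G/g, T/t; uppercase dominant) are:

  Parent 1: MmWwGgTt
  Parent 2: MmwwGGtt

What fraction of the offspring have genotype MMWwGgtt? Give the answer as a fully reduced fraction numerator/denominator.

P(MMWwGgtt) = 1/32

MmWwGgTt gametes: MWGT×1, MWGt×1, MWgT×1, MWgt×1, MwGT×1, MwGt×1, MwgT×1, Mwgt×1, mWGT×1, mWGt×1, mWgT×1, mWgt×1, mwGT×1, mwGt×1, mwgT×1, mwgt×1
MmwwGGtt gametes: MwGt×8, mwGt×8
MmWwGgTt×MmwwGGtt grid (16·16=256): MMWwGGTt=8 MMWwGGtt=8 MMWwGgTt=8 MMWwGgtt=8 MMwwGGTt=8 MMwwGGtt=8 MMwwGgTt=8 MMwwGgtt=8 MmWwGGTt=16 MmWwGGtt=16 MmWwGgTt=16 MmWwGgtt=16 MmwwGGTt=16 MmwwGGtt=16 MmwwGgTt=16 MmwwGgtt=16 mmWwGGTt=8 mmWwGGtt=8 mmWwGgTt=8 mmWwGgtt=8 mmwwGGTt=8 mmwwGGtt=8 mmwwGgTt=8 mmwwGgtt=8
MMWwGgtt hits 8/256; gcd=8; 8÷8/256÷8 = 1/32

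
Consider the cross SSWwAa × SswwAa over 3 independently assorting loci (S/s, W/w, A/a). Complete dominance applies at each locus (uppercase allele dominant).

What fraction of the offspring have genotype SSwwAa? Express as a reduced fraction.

P(SSwwAa) = 1/8

SSWwAa gametes: SWA×2, SWa×2, SwA×2, Swa×2
SswwAa gametes: SwA×2, Swa×2, swA×2, swa×2
SSWwAa×SswwAa grid (8·8=64): SSWwAA=4 SSWwAa=8 SSWwaa=4 SSwwAA=4 SSwwAa=8 SSwwaa=4 SsWwAA=4 SsWwAa=8 SsWwaa=4 SswwAA=4 SswwAa=8 Sswwaa=4
SSwwAa hits 8/64; gcd=8; 8÷8/64÷8 = 1/8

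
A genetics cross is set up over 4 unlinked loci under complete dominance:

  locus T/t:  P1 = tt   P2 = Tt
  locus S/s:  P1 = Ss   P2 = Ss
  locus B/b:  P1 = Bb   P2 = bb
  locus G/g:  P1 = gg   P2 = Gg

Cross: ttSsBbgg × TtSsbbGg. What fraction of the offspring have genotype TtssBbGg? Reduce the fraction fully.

ttSsBbgg gametes: tSBg×4, tSbg×4, tsBg×4, tsbg×4
TtSsbbGg gametes: TSbG×2, TSbg×2, TsbG×2, Tsbg×2, tSbG×2, tSbg×2, tsbG×2, tsbg×2
ttSsBbgg×TtSsbbGg grid (16·16=256): TtSSBbGg=8 TtSSBbgg=8 TtSSbbGg=8 TtSSbbgg=8 TtSsBbGg=16 TtSsBbgg=16 TtSsbbGg=16 TtSsbbgg=16 TtssBbGg=8 TtssBbgg=8 TtssbbGg=8 Ttssbbgg=8 ttSSBbGg=8 ttSSBbgg=8 ttSSbbGg=8 ttSSbbgg=8 ttSsBbGg=16 ttSsBbgg=16 ttSsbbGg=16 ttSsbbgg=16 ttssBbGg=8 ttssBbgg=8 ttssbbGg=8 ttssbbgg=8
TtssBbGg hits 8/256; gcd=8; 8÷8/256÷8 = 1/32

P(TtssBbGg) = 1/32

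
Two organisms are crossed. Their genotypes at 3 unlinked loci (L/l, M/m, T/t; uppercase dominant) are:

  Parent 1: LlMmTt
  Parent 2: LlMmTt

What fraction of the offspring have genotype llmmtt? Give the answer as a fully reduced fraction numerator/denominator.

LlMmTt gametes: LMT×1, LMt×1, LmT×1, Lmt×1, lMT×1, lMt×1, lmT×1, lmt×1
LlMmTt gametes: LMT×1, LMt×1, LmT×1, Lmt×1, lMT×1, lMt×1, lmT×1, lmt×1
LlMmTt×LlMmTt grid (8·8=64): LLMMTT=1 LLMMTt=2 LLMMtt=1 LLMmTT=2 LLMmTt=4 LLMmtt=2 LLmmTT=1 LLmmTt=2 LLmmtt=1 LlMMTT=2 LlMMTt=4 LlMMtt=2 LlMmTT=4 LlMmTt=8 LlMmtt=4 LlmmTT=2 LlmmTt=4 Llmmtt=2 llMMTT=1 llMMTt=2 llMMtt=1 llMmTT=2 llMmTt=4 llMmtt=2 llmmTT=1 llmmTt=2 llmmtt=1
llmmtt hits 1/64; gcd=1; 1÷1/64÷1 = 1/64

P(llmmtt) = 1/64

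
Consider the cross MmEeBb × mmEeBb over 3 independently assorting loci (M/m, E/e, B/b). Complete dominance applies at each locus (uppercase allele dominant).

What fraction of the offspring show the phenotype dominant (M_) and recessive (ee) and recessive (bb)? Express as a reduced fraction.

P(M_ ee bb) = 1/32

MmEeBb gametes: MEB×1, MEb×1, MeB×1, Meb×1, mEB×1, mEb×1, meB×1, meb×1
mmEeBb gametes: mEB×2, mEb×2, meB×2, meb×2
MmEeBb×mmEeBb grid (8·8=64): MmEEBB=2 MmEEBb=4 MmEEbb=2 MmEeBB=4 MmEeBb=8 MmEebb=4 MmeeBB=2 MmeeBb=4 Mmeebb=2 mmEEBB=2 mmEEBb=4 mmEEbb=2 mmEeBB=4 mmEeBb=8 mmEebb=4 mmeeBB=2 mmeeBb=4 mmeebb=2
M_ ee bb hits 2/64; gcd=2; 2÷2/64÷2 = 1/32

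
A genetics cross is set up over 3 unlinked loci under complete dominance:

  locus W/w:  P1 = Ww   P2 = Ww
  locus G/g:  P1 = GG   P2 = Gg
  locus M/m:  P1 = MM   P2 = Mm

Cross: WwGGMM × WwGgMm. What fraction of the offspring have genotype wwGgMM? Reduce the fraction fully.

WwGGMM gametes: WGM×4, wGM×4
WwGgMm gametes: WGM×1, WGm×1, WgM×1, Wgm×1, wGM×1, wGm×1, wgM×1, wgm×1
WwGGMM×WwGgMm grid (8·8=64): WWGGMM=4 WWGGMm=4 WWGgMM=4 WWGgMm=4 WwGGMM=8 WwGGMm=8 WwGgMM=8 WwGgMm=8 wwGGMM=4 wwGGMm=4 wwGgMM=4 wwGgMm=4
wwGgMM hits 4/64; gcd=4; 4÷4/64÷4 = 1/16

P(wwGgMM) = 1/16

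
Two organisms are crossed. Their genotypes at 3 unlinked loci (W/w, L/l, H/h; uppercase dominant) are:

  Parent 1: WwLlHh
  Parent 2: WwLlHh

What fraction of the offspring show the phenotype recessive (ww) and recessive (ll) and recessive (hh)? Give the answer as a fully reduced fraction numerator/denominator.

WwLlHh gametes: WLH×1, WLh×1, WlH×1, Wlh×1, wLH×1, wLh×1, wlH×1, wlh×1
WwLlHh gametes: WLH×1, WLh×1, WlH×1, Wlh×1, wLH×1, wLh×1, wlH×1, wlh×1
WwLlHh×WwLlHh grid (8·8=64): WWLLHH=1 WWLLHh=2 WWLLhh=1 WWLlHH=2 WWLlHh=4 WWLlhh=2 WWllHH=1 WWllHh=2 WWllhh=1 WwLLHH=2 WwLLHh=4 WwLLhh=2 WwLlHH=4 WwLlHh=8 WwLlhh=4 WwllHH=2 WwllHh=4 Wwllhh=2 wwLLHH=1 wwLLHh=2 wwLLhh=1 wwLlHH=2 wwLlHh=4 wwLlhh=2 wwllHH=1 wwllHh=2 wwllhh=1
ww ll hh hits 1/64; gcd=1; 1÷1/64÷1 = 1/64

P(ww ll hh) = 1/64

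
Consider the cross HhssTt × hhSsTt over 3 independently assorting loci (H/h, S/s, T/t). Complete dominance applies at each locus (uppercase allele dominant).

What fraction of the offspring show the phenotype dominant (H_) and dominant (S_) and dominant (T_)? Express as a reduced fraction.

P(H_ S_ T_) = 3/16

HhssTt gametes: HsT×2, Hst×2, hsT×2, hst×2
hhSsTt gametes: hST×2, hSt×2, hsT×2, hst×2
HhssTt×hhSsTt grid (8·8=64): HhSsTT=4 HhSsTt=8 HhSstt=4 HhssTT=4 HhssTt=8 Hhsstt=4 hhSsTT=4 hhSsTt=8 hhSstt=4 hhssTT=4 hhssTt=8 hhsstt=4
H_ S_ T_ hits 12/64; gcd=4; 12÷4/64÷4 = 3/16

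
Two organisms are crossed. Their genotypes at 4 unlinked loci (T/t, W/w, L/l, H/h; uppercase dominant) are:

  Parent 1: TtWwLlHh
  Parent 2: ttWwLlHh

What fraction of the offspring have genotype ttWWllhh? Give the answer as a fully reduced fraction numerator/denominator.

P(ttWWllhh) = 1/128

TtWwLlHh gametes: TWLH×1, TWLh×1, TWlH×1, TWlh×1, TwLH×1, TwLh×1, TwlH×1, Twlh×1, tWLH×1, tWLh×1, tWlH×1, tWlh×1, twLH×1, twLh×1, twlH×1, twlh×1
ttWwLlHh gametes: tWLH×2, tWLh×2, tWlH×2, tWlh×2, twLH×2, twLh×2, twlH×2, twlh×2
TtWwLlHh×ttWwLlHh grid (16·16=256): TtWWLLHH=2 TtWWLLHh=4 TtWWLLhh=2 TtWWLlHH=4 TtWWLlHh=8 TtWWLlhh=4 TtWWllHH=2 TtWWllHh=4 TtWWllhh=2 TtWwLLHH=4 TtWwLLHh=8 TtWwLLhh=4 TtWwLlHH=8 TtWwLlHh=16 TtWwLlhh=8 TtWwllHH=4 TtWwllHh=8 TtWwllhh=4 TtwwLLHH=2 TtwwLLHh=4 TtwwLLhh=2 TtwwLlHH=4 TtwwLlHh=8 TtwwLlhh=4 TtwwllHH=2 TtwwllHh=4 Ttwwllhh=2 ttWWLLHH=2 ttWWLLHh=4 ttWWLLhh=2 ttWWLlHH=4 ttWWLlHh=8 ttWWLlhh=4 ttWWllHH=2 ttWWllHh=4 ttWWllhh=2 ttWwLLHH=4 ttWwLLHh=8 ttWwLLhh=4 ttWwLlHH=8 ttWwLlHh=16 ttWwLlhh=8 ttWwllHH=4 ttWwllHh=8 ttWwllhh=4 ttwwLLHH=2 ttwwLLHh=4 ttwwLLhh=2 ttwwLlHH=4 ttwwLlHh=8 ttwwLlhh=4 ttwwllHH=2 ttwwllHh=4 ttwwllhh=2
ttWWllhh hits 2/256; gcd=2; 2÷2/256÷2 = 1/128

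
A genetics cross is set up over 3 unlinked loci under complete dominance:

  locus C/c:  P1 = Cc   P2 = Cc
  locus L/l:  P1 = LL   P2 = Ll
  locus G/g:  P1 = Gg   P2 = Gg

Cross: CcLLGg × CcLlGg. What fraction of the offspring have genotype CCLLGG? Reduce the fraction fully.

CcLLGg gametes: CLG×2, CLg×2, cLG×2, cLg×2
CcLlGg gametes: CLG×1, CLg×1, ClG×1, Clg×1, cLG×1, cLg×1, clG×1, clg×1
CcLLGg×CcLlGg grid (8·8=64): CCLLGG=2 CCLLGg=4 CCLLgg=2 CCLlGG=2 CCLlGg=4 CCLlgg=2 CcLLGG=4 CcLLGg=8 CcLLgg=4 CcLlGG=4 CcLlGg=8 CcLlgg=4 ccLLGG=2 ccLLGg=4 ccLLgg=2 ccLlGG=2 ccLlGg=4 ccLlgg=2
CCLLGG hits 2/64; gcd=2; 2÷2/64÷2 = 1/32

P(CCLLGG) = 1/32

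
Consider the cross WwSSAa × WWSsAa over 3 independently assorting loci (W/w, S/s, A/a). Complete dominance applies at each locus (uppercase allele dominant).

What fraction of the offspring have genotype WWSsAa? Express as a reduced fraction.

WwSSAa gametes: WSA×2, WSa×2, wSA×2, wSa×2
WWSsAa gametes: WSA×2, WSa×2, WsA×2, Wsa×2
WwSSAa×WWSsAa grid (8·8=64): WWSSAA=4 WWSSAa=8 WWSSaa=4 WWSsAA=4 WWSsAa=8 WWSsaa=4 WwSSAA=4 WwSSAa=8 WwSSaa=4 WwSsAA=4 WwSsAa=8 WwSsaa=4
WWSsAa hits 8/64; gcd=8; 8÷8/64÷8 = 1/8

P(WWSsAa) = 1/8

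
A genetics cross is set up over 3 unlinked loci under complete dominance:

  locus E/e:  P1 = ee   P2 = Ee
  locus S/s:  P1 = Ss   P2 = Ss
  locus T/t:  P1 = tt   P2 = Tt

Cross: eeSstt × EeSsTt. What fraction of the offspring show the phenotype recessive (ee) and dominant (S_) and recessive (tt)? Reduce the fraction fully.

eeSstt gametes: eSt×4, est×4
EeSsTt gametes: EST×1, ESt×1, EsT×1, Est×1, eST×1, eSt×1, esT×1, est×1
eeSstt×EeSsTt grid (8·8=64): EeSSTt=4 EeSStt=4 EeSsTt=8 EeSstt=8 EessTt=4 Eesstt=4 eeSSTt=4 eeSStt=4 eeSsTt=8 eeSstt=8 eessTt=4 eesstt=4
ee S_ tt hits 12/64; gcd=4; 12÷4/64÷4 = 3/16

P(ee S_ tt) = 3/16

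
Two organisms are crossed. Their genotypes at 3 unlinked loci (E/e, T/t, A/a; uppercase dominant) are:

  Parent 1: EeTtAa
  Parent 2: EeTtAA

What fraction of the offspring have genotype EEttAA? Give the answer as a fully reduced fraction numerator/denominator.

P(EEttAA) = 1/32

EeTtAa gametes: ETA×1, ETa×1, EtA×1, Eta×1, eTA×1, eTa×1, etA×1, eta×1
EeTtAA gametes: ETA×2, EtA×2, eTA×2, etA×2
EeTtAa×EeTtAA grid (8·8=64): EETTAA=2 EETTAa=2 EETtAA=4 EETtAa=4 EEttAA=2 EEttAa=2 EeTTAA=4 EeTTAa=4 EeTtAA=8 EeTtAa=8 EettAA=4 EettAa=4 eeTTAA=2 eeTTAa=2 eeTtAA=4 eeTtAa=4 eettAA=2 eettAa=2
EEttAA hits 2/64; gcd=2; 2÷2/64÷2 = 1/32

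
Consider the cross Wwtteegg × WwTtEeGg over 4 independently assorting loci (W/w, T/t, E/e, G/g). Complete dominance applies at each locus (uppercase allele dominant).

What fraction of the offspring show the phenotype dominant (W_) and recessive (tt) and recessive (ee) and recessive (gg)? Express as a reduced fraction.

P(W_ tt ee gg) = 3/32

Wwtteegg gametes: Wteg×8, wteg×8
WwTtEeGg gametes: WTEG×1, WTEg×1, WTeG×1, WTeg×1, WtEG×1, WtEg×1, WteG×1, Wteg×1, wTEG×1, wTEg×1, wTeG×1, wTeg×1, wtEG×1, wtEg×1, wteG×1, wteg×1
Wwtteegg×WwTtEeGg grid (16·16=256): WWTtEeGg=8 WWTtEegg=8 WWTteeGg=8 WWTteegg=8 WWttEeGg=8 WWttEegg=8 WWtteeGg=8 WWtteegg=8 WwTtEeGg=16 WwTtEegg=16 WwTteeGg=16 WwTteegg=16 WwttEeGg=16 WwttEegg=16 WwtteeGg=16 Wwtteegg=16 wwTtEeGg=8 wwTtEegg=8 wwTteeGg=8 wwTteegg=8 wwttEeGg=8 wwttEegg=8 wwtteeGg=8 wwtteegg=8
W_ tt ee gg hits 24/256; gcd=8; 24÷8/256÷8 = 3/32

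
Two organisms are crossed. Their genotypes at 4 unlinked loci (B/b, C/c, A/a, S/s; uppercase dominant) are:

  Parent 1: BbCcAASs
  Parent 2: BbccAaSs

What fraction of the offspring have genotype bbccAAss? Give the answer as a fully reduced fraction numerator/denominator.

BbCcAASs gametes: BCAS×2, BCAs×2, BcAS×2, BcAs×2, bCAS×2, bCAs×2, bcAS×2, bcAs×2
BbccAaSs gametes: BcAS×2, BcAs×2, BcaS×2, Bcas×2, bcAS×2, bcAs×2, bcaS×2, bcas×2
BbCcAASs×BbccAaSs grid (16·16=256): BBCcAASS=4 BBCcAASs=8 BBCcAAss=4 BBCcAaSS=4 BBCcAaSs=8 BBCcAass=4 BBccAASS=4 BBccAASs=8 BBccAAss=4 BBccAaSS=4 BBccAaSs=8 BBccAass=4 BbCcAASS=8 BbCcAASs=16 BbCcAAss=8 BbCcAaSS=8 BbCcAaSs=16 BbCcAass=8 BbccAASS=8 BbccAASs=16 BbccAAss=8 BbccAaSS=8 BbccAaSs=16 BbccAass=8 bbCcAASS=4 bbCcAASs=8 bbCcAAss=4 bbCcAaSS=4 bbCcAaSs=8 bbCcAass=4 bbccAASS=4 bbccAASs=8 bbccAAss=4 bbccAaSS=4 bbccAaSs=8 bbccAass=4
bbccAAss hits 4/256; gcd=4; 4÷4/256÷4 = 1/64

P(bbccAAss) = 1/64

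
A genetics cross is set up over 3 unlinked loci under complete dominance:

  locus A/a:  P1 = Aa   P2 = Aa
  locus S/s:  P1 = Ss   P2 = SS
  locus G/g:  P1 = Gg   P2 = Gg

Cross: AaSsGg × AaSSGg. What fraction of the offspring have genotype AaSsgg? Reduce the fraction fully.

AaSsGg gametes: ASG×1, ASg×1, AsG×1, Asg×1, aSG×1, aSg×1, asG×1, asg×1
AaSSGg gametes: ASG×2, ASg×2, aSG×2, aSg×2
AaSsGg×AaSSGg grid (8·8=64): AASSGG=2 AASSGg=4 AASSgg=2 AASsGG=2 AASsGg=4 AASsgg=2 AaSSGG=4 AaSSGg=8 AaSSgg=4 AaSsGG=4 AaSsGg=8 AaSsgg=4 aaSSGG=2 aaSSGg=4 aaSSgg=2 aaSsGG=2 aaSsGg=4 aaSsgg=2
AaSsgg hits 4/64; gcd=4; 4÷4/64÷4 = 1/16

P(AaSsgg) = 1/16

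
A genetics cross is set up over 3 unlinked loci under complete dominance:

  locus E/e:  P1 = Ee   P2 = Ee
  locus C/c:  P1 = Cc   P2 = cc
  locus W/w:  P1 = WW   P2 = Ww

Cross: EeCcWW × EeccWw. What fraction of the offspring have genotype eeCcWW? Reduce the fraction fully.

EeCcWW gametes: ECW×2, EcW×2, eCW×2, ecW×2
EeccWw gametes: EcW×2, Ecw×2, ecW×2, ecw×2
EeCcWW×EeccWw grid (8·8=64): EECcWW=4 EECcWw=4 EEccWW=4 EEccWw=4 EeCcWW=8 EeCcWw=8 EeccWW=8 EeccWw=8 eeCcWW=4 eeCcWw=4 eeccWW=4 eeccWw=4
eeCcWW hits 4/64; gcd=4; 4÷4/64÷4 = 1/16

P(eeCcWW) = 1/16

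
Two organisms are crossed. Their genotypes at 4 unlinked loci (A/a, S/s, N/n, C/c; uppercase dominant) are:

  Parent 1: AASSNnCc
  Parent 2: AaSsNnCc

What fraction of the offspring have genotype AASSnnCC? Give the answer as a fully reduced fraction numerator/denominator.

AASSNnCc gametes: ASNC×4, ASNc×4, ASnC×4, ASnc×4
AaSsNnCc gametes: ASNC×1, ASNc×1, ASnC×1, ASnc×1, AsNC×1, AsNc×1, AsnC×1, Asnc×1, aSNC×1, aSNc×1, aSnC×1, aSnc×1, asNC×1, asNc×1, asnC×1, asnc×1
AASSNnCc×AaSsNnCc grid (16·16=256): AASSNNCC=4 AASSNNCc=8 AASSNNcc=4 AASSNnCC=8 AASSNnCc=16 AASSNncc=8 AASSnnCC=4 AASSnnCc=8 AASSnncc=4 AASsNNCC=4 AASsNNCc=8 AASsNNcc=4 AASsNnCC=8 AASsNnCc=16 AASsNncc=8 AASsnnCC=4 AASsnnCc=8 AASsnncc=4 AaSSNNCC=4 AaSSNNCc=8 AaSSNNcc=4 AaSSNnCC=8 AaSSNnCc=16 AaSSNncc=8 AaSSnnCC=4 AaSSnnCc=8 AaSSnncc=4 AaSsNNCC=4 AaSsNNCc=8 AaSsNNcc=4 AaSsNnCC=8 AaSsNnCc=16 AaSsNncc=8 AaSsnnCC=4 AaSsnnCc=8 AaSsnncc=4
AASSnnCC hits 4/256; gcd=4; 4÷4/256÷4 = 1/64

P(AASSnnCC) = 1/64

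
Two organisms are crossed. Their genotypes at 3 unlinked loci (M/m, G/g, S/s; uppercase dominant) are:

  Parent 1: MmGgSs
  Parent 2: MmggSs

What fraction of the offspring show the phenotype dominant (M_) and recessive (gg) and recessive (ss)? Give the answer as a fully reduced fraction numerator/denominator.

MmGgSs gametes: MGS×1, MGs×1, MgS×1, Mgs×1, mGS×1, mGs×1, mgS×1, mgs×1
MmggSs gametes: MgS×2, Mgs×2, mgS×2, mgs×2
MmGgSs×MmggSs grid (8·8=64): MMGgSS=2 MMGgSs=4 MMGgss=2 MMggSS=2 MMggSs=4 MMggss=2 MmGgSS=4 MmGgSs=8 MmGgss=4 MmggSS=4 MmggSs=8 Mmggss=4 mmGgSS=2 mmGgSs=4 mmGgss=2 mmggSS=2 mmggSs=4 mmggss=2
M_ gg ss hits 6/64; gcd=2; 6÷2/64÷2 = 3/32

P(M_ gg ss) = 3/32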